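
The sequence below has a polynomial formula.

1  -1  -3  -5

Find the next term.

D1: -2  -2  -2
The first differences are constant (-2).
-5 − 2 = -7

-7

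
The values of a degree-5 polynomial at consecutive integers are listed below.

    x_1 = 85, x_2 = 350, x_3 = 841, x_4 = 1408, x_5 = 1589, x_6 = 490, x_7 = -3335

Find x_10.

First differences: 265, 491, 567, 181, -1099, -3825
Second differences: 226, 76, -386, -1280, -2726
Third differences: -150, -462, -894, -1446
Fourth differences: -312, -432, -552
Fifth differences: -120, -120
Fifth differences constant at -120.
-552 − 120 = -672;  -1446 − 672 = -2118;  -2726 − 2118 = -4844;  -3825 − 4844 = -8669;  -3335 − 8669 = -12004
-672 − 120 = -792;  -2118 − 792 = -2910;  -4844 − 2910 = -7754;  -8669 − 7754 = -16423;  -12004 − 16423 = -28427
-792 − 120 = -912;  -2910 − 912 = -3822;  -7754 − 3822 = -11576;  -16423 − 11576 = -27999;  -28427 − 27999 = -56426

-56426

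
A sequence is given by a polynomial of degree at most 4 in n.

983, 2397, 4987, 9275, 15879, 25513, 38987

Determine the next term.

57207

1414 , 2590 , 4288 , 6604 , 9634 , 13474
1176 , 1698 , 2316 , 3030 , 3840
522 , 618 , 714 , 810
96 , 96 , 96
The fourth differences are constant (96).
810 + 96 = 906;  3840 + 906 = 4746;  13474 + 4746 = 18220;  38987 + 18220 = 57207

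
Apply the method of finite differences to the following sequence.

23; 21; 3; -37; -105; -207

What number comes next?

-349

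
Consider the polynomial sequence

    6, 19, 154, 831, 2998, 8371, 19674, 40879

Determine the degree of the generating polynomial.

5

13, 135, 677, 2167, 5373, 11303, 21205
122, 542, 1490, 3206, 5930, 9902
420, 948, 1716, 2724, 3972
528, 768, 1008, 1248
240, 240, 240
The fifth differences are constant, so the polynomial has degree 5.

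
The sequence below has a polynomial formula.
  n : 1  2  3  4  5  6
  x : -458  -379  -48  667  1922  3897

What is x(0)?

Δ: 79, 331, 715, 1255, 1975
Δ²: 252, 384, 540, 720
Δ³: 132, 156, 180
Δ⁴: 24, 24
The fourth differences are constant at 24.
Work back: 132 − 24 = 108;  252 − 108 = 144;  79 − 144 = -65;  -458 + 65 = -393

-393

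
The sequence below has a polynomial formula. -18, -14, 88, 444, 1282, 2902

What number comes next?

5676

4, 102, 356, 838, 1620
98, 254, 482, 782
156, 228, 300
72, 72
The fourth differences are constant (72).
300 + 72 = 372;  782 + 372 = 1154;  1620 + 1154 = 2774;  2902 + 2774 = 5676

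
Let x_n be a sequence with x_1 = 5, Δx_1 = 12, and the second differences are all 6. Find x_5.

Build the table forward from the leading diagonal:
Second differences: 6  6  6  6  6
First differences: 12  18  24  30  36
x: 5  17  35  59  89

89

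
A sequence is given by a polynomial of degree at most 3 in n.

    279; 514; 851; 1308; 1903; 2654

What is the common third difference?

18

First differences: 235, 337, 457, 595, 751
Second differences: 102, 120, 138, 156
Third differences: 18, 18, 18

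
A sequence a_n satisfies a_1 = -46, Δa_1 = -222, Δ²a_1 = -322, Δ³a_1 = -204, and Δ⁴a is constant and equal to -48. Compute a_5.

-3730

Build the table forward from the leading diagonal:
Δ⁴: -48, -48, -48, -48, -48
Δ³: -204, -252, -300, -348, -396
Δ²: -322, -526, -778, -1078, -1426
Δ: -222, -544, -1070, -1848, -2926
a: -46, -268, -812, -1882, -3730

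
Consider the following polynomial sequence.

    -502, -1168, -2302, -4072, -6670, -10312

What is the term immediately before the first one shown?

Δ: -666, -1134, -1770, -2598, -3642
Δ²: -468, -636, -828, -1044
Δ³: -168, -192, -216
Δ⁴: -24, -24
The fourth differences are constant at -24.
Work back: -168 + 24 = -144;  -468 + 144 = -324;  -666 + 324 = -342;  -502 + 342 = -160

-160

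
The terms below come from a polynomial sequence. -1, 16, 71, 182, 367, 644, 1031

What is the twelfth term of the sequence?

5246

17, 55, 111, 185, 277, 387
38, 56, 74, 92, 110
18, 18, 18, 18
The third differences are constant (18).
110 + 18 = 128;  387 + 128 = 515;  1031 + 515 = 1546
128 + 18 = 146;  515 + 146 = 661;  1546 + 661 = 2207
146 + 18 = 164;  661 + 164 = 825;  2207 + 825 = 3032
164 + 18 = 182;  825 + 182 = 1007;  3032 + 1007 = 4039
182 + 18 = 200;  1007 + 200 = 1207;  4039 + 1207 = 5246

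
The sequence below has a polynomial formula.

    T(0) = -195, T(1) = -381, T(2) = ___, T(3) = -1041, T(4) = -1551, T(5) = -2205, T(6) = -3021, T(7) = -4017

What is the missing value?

Using the last 5 terms:
First differences: -510, -654, -816, -996
Second differences: -144, -162, -180
Third differences: -18, -18
Constant third difference = -18.
Extend backward: -144 + 18 = -126;  -510 + 126 = -384;  -1041 + 384 = -657

-657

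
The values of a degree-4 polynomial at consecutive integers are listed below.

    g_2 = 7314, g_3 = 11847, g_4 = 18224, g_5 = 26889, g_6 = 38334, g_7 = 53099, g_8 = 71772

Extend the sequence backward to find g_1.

4229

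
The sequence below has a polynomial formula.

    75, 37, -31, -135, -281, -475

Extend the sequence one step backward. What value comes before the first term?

89

-38  -68  -104  -146  -194
-30  -36  -42  -48
-6  -6  -6
The third differences are constant at -6.
Work back: -30 + 6 = -24;  -38 + 24 = -14;  75 + 14 = 89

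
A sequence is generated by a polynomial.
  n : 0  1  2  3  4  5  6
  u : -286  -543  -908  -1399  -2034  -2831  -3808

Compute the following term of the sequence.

-257  -365  -491  -635  -797  -977
-108  -126  -144  -162  -180
-18  -18  -18  -18
Constant third difference = -18, so extend:
-180 − 18 = -198;  -977 − 198 = -1175;  -3808 − 1175 = -4983

-4983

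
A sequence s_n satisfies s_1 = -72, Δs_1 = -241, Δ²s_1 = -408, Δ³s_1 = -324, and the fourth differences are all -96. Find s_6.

-9077

Build the table forward from the leading diagonal:
D4: -96  -96  -96  -96  -96  -96
D3: -324  -420  -516  -612  -708  -804
D2: -408  -732  -1152  -1668  -2280  -2988
D1: -241  -649  -1381  -2533  -4201  -6481
s: -72  -313  -962  -2343  -4876  -9077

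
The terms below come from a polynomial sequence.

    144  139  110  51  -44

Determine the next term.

-181

Δ: -5  -29  -59  -95
Δ²: -24  -30  -36
Δ³: -6  -6
The third differences are constant (-6).
-36 − 6 = -42;  -95 − 42 = -137;  -44 − 137 = -181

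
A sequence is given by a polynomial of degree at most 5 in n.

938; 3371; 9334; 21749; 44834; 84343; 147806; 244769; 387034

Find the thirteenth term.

1737554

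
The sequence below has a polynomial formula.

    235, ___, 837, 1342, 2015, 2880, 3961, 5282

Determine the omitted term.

476

Using the last 6 terms:
505, 673, 865, 1081, 1321
168, 192, 216, 240
24, 24, 24
Constant third difference = 24.
Extend backward: 168 − 24 = 144;  505 − 144 = 361;  837 − 361 = 476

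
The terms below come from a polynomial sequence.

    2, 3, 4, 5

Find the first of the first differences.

1

D1: 1, 1, 1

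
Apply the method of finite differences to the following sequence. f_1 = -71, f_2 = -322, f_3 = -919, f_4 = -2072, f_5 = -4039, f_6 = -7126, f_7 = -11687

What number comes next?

-18124

-251, -597, -1153, -1967, -3087, -4561
-346, -556, -814, -1120, -1474
-210, -258, -306, -354
-48, -48, -48
Constant fourth difference = -48, so extend:
-354 − 48 = -402;  -1474 − 402 = -1876;  -4561 − 1876 = -6437;  -11687 − 6437 = -18124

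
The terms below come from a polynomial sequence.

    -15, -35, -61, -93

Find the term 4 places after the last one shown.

-281

-20, -26, -32
-6, -6
Constant second difference = -6, so extend:
-32 − 6 = -38;  -93 − 38 = -131
-38 − 6 = -44;  -131 − 44 = -175
-44 − 6 = -50;  -175 − 50 = -225
-50 − 6 = -56;  -225 − 56 = -281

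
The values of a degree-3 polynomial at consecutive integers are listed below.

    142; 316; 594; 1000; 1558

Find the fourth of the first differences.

558

D1: 174, 278, 406, 558
D2: 104, 128, 152
D3: 24, 24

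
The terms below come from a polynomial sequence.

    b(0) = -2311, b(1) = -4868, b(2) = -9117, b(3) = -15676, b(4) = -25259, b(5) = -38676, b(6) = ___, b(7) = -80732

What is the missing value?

-56833

Using the first 6 terms:
D1: -2557  -4249  -6559  -9583  -13417
D2: -1692  -2310  -3024  -3834
D3: -618  -714  -810
D4: -96  -96
Constant fourth difference = -96.
Extend forward: -810 − 96 = -906;  -3834 − 906 = -4740;  -13417 − 4740 = -18157;  -38676 − 18157 = -56833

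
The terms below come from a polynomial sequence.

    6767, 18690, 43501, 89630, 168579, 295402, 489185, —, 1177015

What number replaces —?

Using the first 7 terms:
11923, 24811, 46129, 78949, 126823, 193783
12888, 21318, 32820, 47874, 66960
8430, 11502, 15054, 19086
3072, 3552, 4032
480, 480
Constant fifth difference = 480.
Extend forward: 4032 + 480 = 4512;  19086 + 4512 = 23598;  66960 + 23598 = 90558;  193783 + 90558 = 284341;  489185 + 284341 = 773526

773526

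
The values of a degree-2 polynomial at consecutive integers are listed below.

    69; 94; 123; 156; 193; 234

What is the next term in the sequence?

279

First differences: 25  29  33  37  41
Second differences: 4  4  4  4
Second differences constant at 4.
41 + 4 = 45;  234 + 45 = 279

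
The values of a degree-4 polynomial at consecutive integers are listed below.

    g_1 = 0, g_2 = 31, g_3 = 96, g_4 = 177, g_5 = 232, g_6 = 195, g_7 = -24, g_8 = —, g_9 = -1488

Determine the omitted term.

-539

Using the first 7 terms:
D1: 31, 65, 81, 55, -37, -219
D2: 34, 16, -26, -92, -182
D3: -18, -42, -66, -90
D4: -24, -24, -24
Constant fourth difference = -24.
Extend forward: -90 − 24 = -114;  -182 − 114 = -296;  -219 − 296 = -515;  -24 − 515 = -539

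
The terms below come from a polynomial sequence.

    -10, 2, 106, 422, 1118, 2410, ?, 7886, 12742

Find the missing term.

Using the first 6 terms:
D1: 12  104  316  696  1292
D2: 92  212  380  596
D3: 120  168  216
D4: 48  48
Constant fourth difference = 48.
Extend forward: 216 + 48 = 264;  596 + 264 = 860;  1292 + 860 = 2152;  2410 + 2152 = 4562

4562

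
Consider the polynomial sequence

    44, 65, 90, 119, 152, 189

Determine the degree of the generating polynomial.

2

D1: 21, 25, 29, 33, 37
D2: 4, 4, 4, 4
The second differences are constant, so the polynomial has degree 2.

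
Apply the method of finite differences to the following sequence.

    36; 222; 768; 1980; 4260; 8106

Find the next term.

14112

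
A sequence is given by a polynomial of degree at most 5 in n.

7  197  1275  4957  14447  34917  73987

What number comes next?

142205

Δ: 190, 1078, 3682, 9490, 20470, 39070
Δ²: 888, 2604, 5808, 10980, 18600
Δ³: 1716, 3204, 5172, 7620
Δ⁴: 1488, 1968, 2448
Δ⁵: 480, 480
Fifth differences constant at 480.
2448 + 480 = 2928;  7620 + 2928 = 10548;  18600 + 10548 = 29148;  39070 + 29148 = 68218;  73987 + 68218 = 142205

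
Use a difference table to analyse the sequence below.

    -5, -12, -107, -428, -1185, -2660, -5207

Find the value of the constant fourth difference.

D1: -7, -95, -321, -757, -1475, -2547
D2: -88, -226, -436, -718, -1072
D3: -138, -210, -282, -354
D4: -72, -72, -72

-72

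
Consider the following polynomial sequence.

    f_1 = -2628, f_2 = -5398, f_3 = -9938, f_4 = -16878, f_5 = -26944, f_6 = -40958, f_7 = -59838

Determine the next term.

-84598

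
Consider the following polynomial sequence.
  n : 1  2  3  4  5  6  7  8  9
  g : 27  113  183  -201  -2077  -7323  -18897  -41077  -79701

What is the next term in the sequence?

86 , 70 , -384 , -1876 , -5246 , -11574 , -22180 , -38624
-16 , -454 , -1492 , -3370 , -6328 , -10606 , -16444
-438 , -1038 , -1878 , -2958 , -4278 , -5838
-600 , -840 , -1080 , -1320 , -1560
-240 , -240 , -240 , -240
Constant fifth difference = -240, so extend:
-1560 − 240 = -1800;  -5838 − 1800 = -7638;  -16444 − 7638 = -24082;  -38624 − 24082 = -62706;  -79701 − 62706 = -142407

-142407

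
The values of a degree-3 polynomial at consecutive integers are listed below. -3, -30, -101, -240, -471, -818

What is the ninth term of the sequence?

Δ: -27  -71  -139  -231  -347
Δ²: -44  -68  -92  -116
Δ³: -24  -24  -24
Constant third difference = -24, so extend:
-116 − 24 = -140;  -347 − 140 = -487;  -818 − 487 = -1305
-140 − 24 = -164;  -487 − 164 = -651;  -1305 − 651 = -1956
-164 − 24 = -188;  -651 − 188 = -839;  -1956 − 839 = -2795

-2795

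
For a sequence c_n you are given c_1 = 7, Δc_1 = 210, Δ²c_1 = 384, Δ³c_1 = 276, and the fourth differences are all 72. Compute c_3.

811

Build the table forward from the leading diagonal:
D4: 72  72  72
D3: 276  348  420
D2: 384  660  1008
D1: 210  594  1254
c: 7  217  811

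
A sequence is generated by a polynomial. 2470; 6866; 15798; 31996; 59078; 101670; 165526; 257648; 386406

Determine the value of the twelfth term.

1099236

D1: 4396, 8932, 16198, 27082, 42592, 63856, 92122, 128758
D2: 4536, 7266, 10884, 15510, 21264, 28266, 36636
D3: 2730, 3618, 4626, 5754, 7002, 8370
D4: 888, 1008, 1128, 1248, 1368
D5: 120, 120, 120, 120
Constant fifth difference = 120, so extend:
1368 + 120 = 1488;  8370 + 1488 = 9858;  36636 + 9858 = 46494;  128758 + 46494 = 175252;  386406 + 175252 = 561658
1488 + 120 = 1608;  9858 + 1608 = 11466;  46494 + 11466 = 57960;  175252 + 57960 = 233212;  561658 + 233212 = 794870
1608 + 120 = 1728;  11466 + 1728 = 13194;  57960 + 13194 = 71154;  233212 + 71154 = 304366;  794870 + 304366 = 1099236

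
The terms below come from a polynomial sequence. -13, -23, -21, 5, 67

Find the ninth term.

First differences: -10 , 2 , 26 , 62
Second differences: 12 , 24 , 36
Third differences: 12 , 12
Constant third difference = 12, so extend:
36 + 12 = 48;  62 + 48 = 110;  67 + 110 = 177
48 + 12 = 60;  110 + 60 = 170;  177 + 170 = 347
60 + 12 = 72;  170 + 72 = 242;  347 + 242 = 589
72 + 12 = 84;  242 + 84 = 326;  589 + 326 = 915

915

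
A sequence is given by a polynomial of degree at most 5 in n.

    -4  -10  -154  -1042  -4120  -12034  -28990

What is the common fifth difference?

-360

D1: -6, -144, -888, -3078, -7914, -16956
D2: -138, -744, -2190, -4836, -9042
D3: -606, -1446, -2646, -4206
D4: -840, -1200, -1560
D5: -360, -360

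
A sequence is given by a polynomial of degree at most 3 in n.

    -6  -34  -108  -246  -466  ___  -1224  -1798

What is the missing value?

-786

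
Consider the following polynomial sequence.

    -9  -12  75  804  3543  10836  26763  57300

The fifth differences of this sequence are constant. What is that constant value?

360

First differences: -3, 87, 729, 2739, 7293, 15927, 30537
Second differences: 90, 642, 2010, 4554, 8634, 14610
Third differences: 552, 1368, 2544, 4080, 5976
Fourth differences: 816, 1176, 1536, 1896
Fifth differences: 360, 360, 360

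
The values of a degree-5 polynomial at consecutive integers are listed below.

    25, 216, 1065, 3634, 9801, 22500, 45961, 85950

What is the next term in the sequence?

150009

Δ: 191, 849, 2569, 6167, 12699, 23461, 39989
Δ²: 658, 1720, 3598, 6532, 10762, 16528
Δ³: 1062, 1878, 2934, 4230, 5766
Δ⁴: 816, 1056, 1296, 1536
Δ⁵: 240, 240, 240
Fifth differences constant at 240.
1536 + 240 = 1776;  5766 + 1776 = 7542;  16528 + 7542 = 24070;  39989 + 24070 = 64059;  85950 + 64059 = 150009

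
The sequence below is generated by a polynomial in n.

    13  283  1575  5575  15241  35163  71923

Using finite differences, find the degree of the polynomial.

5

Δ: 270, 1292, 4000, 9666, 19922, 36760
Δ²: 1022, 2708, 5666, 10256, 16838
Δ³: 1686, 2958, 4590, 6582
Δ⁴: 1272, 1632, 1992
Δ⁵: 360, 360
The fifth differences are constant, so the polynomial has degree 5.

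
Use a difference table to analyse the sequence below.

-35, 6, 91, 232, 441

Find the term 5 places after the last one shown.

2926

D1: 41 , 85 , 141 , 209
D2: 44 , 56 , 68
D3: 12 , 12
The third differences are constant (12).
68 + 12 = 80;  209 + 80 = 289;  441 + 289 = 730
80 + 12 = 92;  289 + 92 = 381;  730 + 381 = 1111
92 + 12 = 104;  381 + 104 = 485;  1111 + 485 = 1596
104 + 12 = 116;  485 + 116 = 601;  1596 + 601 = 2197
116 + 12 = 128;  601 + 128 = 729;  2197 + 729 = 2926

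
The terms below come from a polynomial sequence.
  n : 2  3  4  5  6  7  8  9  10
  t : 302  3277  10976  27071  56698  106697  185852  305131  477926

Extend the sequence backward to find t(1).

First differences: 2975, 7699, 16095, 29627, 49999, 79155, 119279, 172795
Second differences: 4724, 8396, 13532, 20372, 29156, 40124, 53516
Third differences: 3672, 5136, 6840, 8784, 10968, 13392
Fourth differences: 1464, 1704, 1944, 2184, 2424
Fifth differences: 240, 240, 240, 240
The fifth differences are constant at 240.
Work back: 1464 − 240 = 1224;  3672 − 1224 = 2448;  4724 − 2448 = 2276;  2975 − 2276 = 699;  302 − 699 = -397

-397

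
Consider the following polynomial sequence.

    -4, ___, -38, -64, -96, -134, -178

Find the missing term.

-18

Using the last 5 terms:
First differences: -26, -32, -38, -44
Second differences: -6, -6, -6
Constant second difference = -6.
Extend backward: -26 + 6 = -20;  -38 + 20 = -18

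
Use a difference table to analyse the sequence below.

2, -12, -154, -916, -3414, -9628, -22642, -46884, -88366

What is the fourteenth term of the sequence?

Δ: -14, -142, -762, -2498, -6214, -13014, -24242, -41482
Δ²: -128, -620, -1736, -3716, -6800, -11228, -17240
Δ³: -492, -1116, -1980, -3084, -4428, -6012
Δ⁴: -624, -864, -1104, -1344, -1584
Δ⁵: -240, -240, -240, -240
Constant fifth difference = -240, so extend:
-1584 − 240 = -1824;  -6012 − 1824 = -7836;  -17240 − 7836 = -25076;  -41482 − 25076 = -66558;  -88366 − 66558 = -154924
-1824 − 240 = -2064;  -7836 − 2064 = -9900;  -25076 − 9900 = -34976;  -66558 − 34976 = -101534;  -154924 − 101534 = -256458
-2064 − 240 = -2304;  -9900 − 2304 = -12204;  -34976 − 12204 = -47180;  -101534 − 47180 = -148714;  -256458 − 148714 = -405172
-2304 − 240 = -2544;  -12204 − 2544 = -14748;  -47180 − 14748 = -61928;  -148714 − 61928 = -210642;  -405172 − 210642 = -615814
-2544 − 240 = -2784;  -14748 − 2784 = -17532;  -61928 − 17532 = -79460;  -210642 − 79460 = -290102;  -615814 − 290102 = -905916

-905916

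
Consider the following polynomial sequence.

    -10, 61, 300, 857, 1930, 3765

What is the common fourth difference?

First differences: 71, 239, 557, 1073, 1835
Second differences: 168, 318, 516, 762
Third differences: 150, 198, 246
Fourth differences: 48, 48

48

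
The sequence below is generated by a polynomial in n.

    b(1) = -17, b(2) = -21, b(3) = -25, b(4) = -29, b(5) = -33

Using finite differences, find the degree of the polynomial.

1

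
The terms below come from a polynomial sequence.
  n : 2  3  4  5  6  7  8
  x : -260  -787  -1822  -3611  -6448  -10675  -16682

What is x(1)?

Δ: -527  -1035  -1789  -2837  -4227  -6007
Δ²: -508  -754  -1048  -1390  -1780
Δ³: -246  -294  -342  -390
Δ⁴: -48  -48  -48
The fourth differences are constant at -48.
Work back: -246 + 48 = -198;  -508 + 198 = -310;  -527 + 310 = -217;  -260 + 217 = -43

-43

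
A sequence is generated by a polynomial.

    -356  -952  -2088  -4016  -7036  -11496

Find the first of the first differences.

-596

Δ: -596, -1136, -1928, -3020, -4460
Δ²: -540, -792, -1092, -1440
Δ³: -252, -300, -348
Δ⁴: -48, -48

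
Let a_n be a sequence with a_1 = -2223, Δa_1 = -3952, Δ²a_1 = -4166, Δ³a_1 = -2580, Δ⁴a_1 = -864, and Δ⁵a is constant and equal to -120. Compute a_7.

-153705

Build the table forward from the leading diagonal:
Fifth differences: -120, -120, -120, -120, -120, -120, -120
Fourth differences: -864, -984, -1104, -1224, -1344, -1464, -1584
Third differences: -2580, -3444, -4428, -5532, -6756, -8100, -9564
Second differences: -4166, -6746, -10190, -14618, -20150, -26906, -35006
First differences: -3952, -8118, -14864, -25054, -39672, -59822, -86728
a: -2223, -6175, -14293, -29157, -54211, -93883, -153705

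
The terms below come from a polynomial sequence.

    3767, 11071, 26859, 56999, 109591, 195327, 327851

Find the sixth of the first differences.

First differences: 7304, 15788, 30140, 52592, 85736, 132524
Second differences: 8484, 14352, 22452, 33144, 46788
Third differences: 5868, 8100, 10692, 13644
Fourth differences: 2232, 2592, 2952
Fifth differences: 360, 360

132524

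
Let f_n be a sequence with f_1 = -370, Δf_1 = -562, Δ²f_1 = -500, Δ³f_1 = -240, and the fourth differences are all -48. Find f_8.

Build the table forward from the leading diagonal:
Δ⁴: -48, -48, -48, -48, -48, -48, -48, -48
Δ³: -240, -288, -336, -384, -432, -480, -528, -576
Δ²: -500, -740, -1028, -1364, -1748, -2180, -2660, -3188
Δ: -562, -1062, -1802, -2830, -4194, -5942, -8122, -10782
f: -370, -932, -1994, -3796, -6626, -10820, -16762, -24884

-24884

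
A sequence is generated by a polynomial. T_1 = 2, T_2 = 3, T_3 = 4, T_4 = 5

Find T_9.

10

1 , 1 , 1
The first differences are constant (1).
5 + 1 = 6
6 + 1 = 7
7 + 1 = 8
8 + 1 = 9
9 + 1 = 10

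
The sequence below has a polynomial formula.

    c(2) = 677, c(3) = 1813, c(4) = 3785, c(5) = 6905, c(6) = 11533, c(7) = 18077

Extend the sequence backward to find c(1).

113

Δ: 1136  1972  3120  4628  6544
Δ²: 836  1148  1508  1916
Δ³: 312  360  408
Δ⁴: 48  48
The fourth differences are constant at 48.
Work back: 312 − 48 = 264;  836 − 264 = 572;  1136 − 572 = 564;  677 − 564 = 113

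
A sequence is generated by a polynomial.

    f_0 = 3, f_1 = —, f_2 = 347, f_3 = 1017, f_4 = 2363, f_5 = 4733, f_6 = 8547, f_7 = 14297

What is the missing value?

77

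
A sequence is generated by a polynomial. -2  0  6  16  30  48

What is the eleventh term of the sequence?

2 , 6 , 10 , 14 , 18
4 , 4 , 4 , 4
Second differences constant at 4.
18 + 4 = 22;  48 + 22 = 70
22 + 4 = 26;  70 + 26 = 96
26 + 4 = 30;  96 + 30 = 126
30 + 4 = 34;  126 + 34 = 160
34 + 4 = 38;  160 + 38 = 198

198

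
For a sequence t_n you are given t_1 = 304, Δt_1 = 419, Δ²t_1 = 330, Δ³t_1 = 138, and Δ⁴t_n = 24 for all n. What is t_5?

4536

Build the table forward from the leading diagonal:
D4: 24  24  24  24  24
D3: 138  162  186  210  234
D2: 330  468  630  816  1026
D1: 419  749  1217  1847  2663
t: 304  723  1472  2689  4536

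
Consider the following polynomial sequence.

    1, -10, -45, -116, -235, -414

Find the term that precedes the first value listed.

-11  -35  -71  -119  -179
-24  -36  -48  -60
-12  -12  -12
The third differences are constant at -12.
Work back: -24 + 12 = -12;  -11 + 12 = 1;  1 − 1 = 0

0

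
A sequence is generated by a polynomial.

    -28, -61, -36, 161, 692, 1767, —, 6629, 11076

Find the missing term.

Using the first 6 terms:
-33, 25, 197, 531, 1075
58, 172, 334, 544
114, 162, 210
48, 48
Constant fourth difference = 48.
Extend forward: 210 + 48 = 258;  544 + 258 = 802;  1075 + 802 = 1877;  1767 + 1877 = 3644

3644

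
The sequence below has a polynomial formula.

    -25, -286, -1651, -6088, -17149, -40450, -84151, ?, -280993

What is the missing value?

Using the first 7 terms:
-261, -1365, -4437, -11061, -23301, -43701
-1104, -3072, -6624, -12240, -20400
-1968, -3552, -5616, -8160
-1584, -2064, -2544
-480, -480
Constant fifth difference = -480.
Extend forward: -2544 − 480 = -3024;  -8160 − 3024 = -11184;  -20400 − 11184 = -31584;  -43701 − 31584 = -75285;  -84151 − 75285 = -159436

-159436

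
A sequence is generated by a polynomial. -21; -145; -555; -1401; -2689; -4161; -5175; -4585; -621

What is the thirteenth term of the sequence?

112935

-124, -410, -846, -1288, -1472, -1014, 590, 3964
-286, -436, -442, -184, 458, 1604, 3374
-150, -6, 258, 642, 1146, 1770
144, 264, 384, 504, 624
120, 120, 120, 120
The fifth differences are constant (120).
624 + 120 = 744;  1770 + 744 = 2514;  3374 + 2514 = 5888;  3964 + 5888 = 9852;  -621 + 9852 = 9231
744 + 120 = 864;  2514 + 864 = 3378;  5888 + 3378 = 9266;  9852 + 9266 = 19118;  9231 + 19118 = 28349
864 + 120 = 984;  3378 + 984 = 4362;  9266 + 4362 = 13628;  19118 + 13628 = 32746;  28349 + 32746 = 61095
984 + 120 = 1104;  4362 + 1104 = 5466;  13628 + 5466 = 19094;  32746 + 19094 = 51840;  61095 + 51840 = 112935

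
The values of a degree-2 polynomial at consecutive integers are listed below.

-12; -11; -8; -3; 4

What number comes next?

First differences: 1  3  5  7
Second differences: 2  2  2
The second differences are constant (2).
7 + 2 = 9;  4 + 9 = 13

13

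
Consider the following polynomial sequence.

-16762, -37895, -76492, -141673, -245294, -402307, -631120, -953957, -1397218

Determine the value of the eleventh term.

D1: -21133 , -38597 , -65181 , -103621 , -157013 , -228813 , -322837 , -443261
D2: -17464 , -26584 , -38440 , -53392 , -71800 , -94024 , -120424
D3: -9120 , -11856 , -14952 , -18408 , -22224 , -26400
D4: -2736 , -3096 , -3456 , -3816 , -4176
D5: -360 , -360 , -360 , -360
The fifth differences are constant (-360).
-4176 − 360 = -4536;  -26400 − 4536 = -30936;  -120424 − 30936 = -151360;  -443261 − 151360 = -594621;  -1397218 − 594621 = -1991839
-4536 − 360 = -4896;  -30936 − 4896 = -35832;  -151360 − 35832 = -187192;  -594621 − 187192 = -781813;  -1991839 − 781813 = -2773652

-2773652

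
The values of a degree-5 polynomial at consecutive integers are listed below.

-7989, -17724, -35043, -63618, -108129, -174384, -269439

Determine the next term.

Δ: -9735, -17319, -28575, -44511, -66255, -95055
Δ²: -7584, -11256, -15936, -21744, -28800
Δ³: -3672, -4680, -5808, -7056
Δ⁴: -1008, -1128, -1248
Δ⁵: -120, -120
The fifth differences are constant (-120).
-1248 − 120 = -1368;  -7056 − 1368 = -8424;  -28800 − 8424 = -37224;  -95055 − 37224 = -132279;  -269439 − 132279 = -401718

-401718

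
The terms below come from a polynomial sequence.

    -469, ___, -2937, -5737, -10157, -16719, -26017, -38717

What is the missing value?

Using the last 6 terms:
-2800  -4420  -6562  -9298  -12700
-1620  -2142  -2736  -3402
-522  -594  -666
-72  -72
Constant fourth difference = -72.
Extend backward: -522 + 72 = -450;  -1620 + 450 = -1170;  -2800 + 1170 = -1630;  -2937 + 1630 = -1307

-1307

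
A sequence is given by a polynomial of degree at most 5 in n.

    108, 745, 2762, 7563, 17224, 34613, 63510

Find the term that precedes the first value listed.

-1

Δ: 637, 2017, 4801, 9661, 17389, 28897
Δ²: 1380, 2784, 4860, 7728, 11508
Δ³: 1404, 2076, 2868, 3780
Δ⁴: 672, 792, 912
Δ⁵: 120, 120
The fifth differences are constant at 120.
Work back: 672 − 120 = 552;  1404 − 552 = 852;  1380 − 852 = 528;  637 − 528 = 109;  108 − 109 = -1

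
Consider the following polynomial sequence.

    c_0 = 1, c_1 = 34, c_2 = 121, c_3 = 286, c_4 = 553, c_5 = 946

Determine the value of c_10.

D1: 33 , 87 , 165 , 267 , 393
D2: 54 , 78 , 102 , 126
D3: 24 , 24 , 24
Third differences constant at 24.
126 + 24 = 150;  393 + 150 = 543;  946 + 543 = 1489
150 + 24 = 174;  543 + 174 = 717;  1489 + 717 = 2206
174 + 24 = 198;  717 + 198 = 915;  2206 + 915 = 3121
198 + 24 = 222;  915 + 222 = 1137;  3121 + 1137 = 4258
222 + 24 = 246;  1137 + 246 = 1383;  4258 + 1383 = 5641

5641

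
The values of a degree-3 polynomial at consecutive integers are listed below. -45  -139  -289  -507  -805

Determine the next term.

-94 , -150 , -218 , -298
-56 , -68 , -80
-12 , -12
Constant third difference = -12, so extend:
-80 − 12 = -92;  -298 − 92 = -390;  -805 − 390 = -1195

-1195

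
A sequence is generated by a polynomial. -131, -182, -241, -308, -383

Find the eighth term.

-656

D1: -51, -59, -67, -75
D2: -8, -8, -8
The second differences are constant (-8).
-75 − 8 = -83;  -383 − 83 = -466
-83 − 8 = -91;  -466 − 91 = -557
-91 − 8 = -99;  -557 − 99 = -656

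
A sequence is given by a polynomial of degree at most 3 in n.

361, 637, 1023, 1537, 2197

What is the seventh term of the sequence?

4027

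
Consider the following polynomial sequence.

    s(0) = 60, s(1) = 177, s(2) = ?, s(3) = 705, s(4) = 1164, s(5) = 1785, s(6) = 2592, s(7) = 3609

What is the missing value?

384

Using the last 5 terms:
D1: 459, 621, 807, 1017
D2: 162, 186, 210
D3: 24, 24
Constant third difference = 24.
Extend backward: 162 − 24 = 138;  459 − 138 = 321;  705 − 321 = 384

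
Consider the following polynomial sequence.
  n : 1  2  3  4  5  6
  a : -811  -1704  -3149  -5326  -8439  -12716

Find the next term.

-18409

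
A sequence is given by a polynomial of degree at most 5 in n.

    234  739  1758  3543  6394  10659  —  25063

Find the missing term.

16734

Using the first 6 terms:
First differences: 505  1019  1785  2851  4265
Second differences: 514  766  1066  1414
Third differences: 252  300  348
Fourth differences: 48  48
Constant fourth difference = 48.
Extend forward: 348 + 48 = 396;  1414 + 396 = 1810;  4265 + 1810 = 6075;  10659 + 6075 = 16734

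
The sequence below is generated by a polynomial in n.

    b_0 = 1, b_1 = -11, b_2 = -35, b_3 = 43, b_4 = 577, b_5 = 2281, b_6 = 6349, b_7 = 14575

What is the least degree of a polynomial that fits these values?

5

D1: -12, -24, 78, 534, 1704, 4068, 8226
D2: -12, 102, 456, 1170, 2364, 4158
D3: 114, 354, 714, 1194, 1794
D4: 240, 360, 480, 600
D5: 120, 120, 120
The fifth differences are constant, so the polynomial has degree 5.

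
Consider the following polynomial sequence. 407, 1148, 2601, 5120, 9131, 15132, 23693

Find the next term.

Δ: 741 , 1453 , 2519 , 4011 , 6001 , 8561
Δ²: 712 , 1066 , 1492 , 1990 , 2560
Δ³: 354 , 426 , 498 , 570
Δ⁴: 72 , 72 , 72
The fourth differences are constant (72).
570 + 72 = 642;  2560 + 642 = 3202;  8561 + 3202 = 11763;  23693 + 11763 = 35456

35456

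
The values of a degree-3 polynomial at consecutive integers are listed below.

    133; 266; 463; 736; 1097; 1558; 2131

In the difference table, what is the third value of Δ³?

12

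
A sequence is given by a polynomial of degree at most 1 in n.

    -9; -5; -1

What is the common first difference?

D1: 4, 4

4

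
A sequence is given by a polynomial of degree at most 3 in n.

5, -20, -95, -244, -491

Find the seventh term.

-25, -75, -149, -247
-50, -74, -98
-24, -24
Third differences constant at -24.
-98 − 24 = -122;  -247 − 122 = -369;  -491 − 369 = -860
-122 − 24 = -146;  -369 − 146 = -515;  -860 − 515 = -1375

-1375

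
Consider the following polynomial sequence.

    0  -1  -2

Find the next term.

-3

First differences: -1, -1
Constant first difference = -1, so extend:
-2 − 1 = -3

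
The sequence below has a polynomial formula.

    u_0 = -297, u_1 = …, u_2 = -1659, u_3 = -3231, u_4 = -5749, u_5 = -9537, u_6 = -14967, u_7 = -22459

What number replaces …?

Using the last 6 terms:
-1572  -2518  -3788  -5430  -7492
-946  -1270  -1642  -2062
-324  -372  -420
-48  -48
Constant fourth difference = -48.
Extend backward: -324 + 48 = -276;  -946 + 276 = -670;  -1572 + 670 = -902;  -1659 + 902 = -757

-757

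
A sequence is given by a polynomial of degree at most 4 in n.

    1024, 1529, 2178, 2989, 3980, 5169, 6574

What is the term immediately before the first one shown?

First differences: 505, 649, 811, 991, 1189, 1405
Second differences: 144, 162, 180, 198, 216
Third differences: 18, 18, 18, 18
The third differences are constant at 18.
Work back: 144 − 18 = 126;  505 − 126 = 379;  1024 − 379 = 645

645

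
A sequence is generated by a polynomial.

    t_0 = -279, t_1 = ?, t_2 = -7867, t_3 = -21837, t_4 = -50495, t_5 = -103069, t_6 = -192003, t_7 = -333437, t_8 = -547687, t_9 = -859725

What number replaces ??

Using the last 8 terms:
Δ: -13970, -28658, -52574, -88934, -141434, -214250, -312038
Δ²: -14688, -23916, -36360, -52500, -72816, -97788
Δ³: -9228, -12444, -16140, -20316, -24972
Δ⁴: -3216, -3696, -4176, -4656
Δ⁵: -480, -480, -480
Constant fifth difference = -480.
Extend backward: -3216 + 480 = -2736;  -9228 + 2736 = -6492;  -14688 + 6492 = -8196;  -13970 + 8196 = -5774;  -7867 + 5774 = -2093

-2093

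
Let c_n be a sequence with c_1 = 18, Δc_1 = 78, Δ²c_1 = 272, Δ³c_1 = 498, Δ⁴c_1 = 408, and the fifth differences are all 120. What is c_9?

Build the table forward from the leading diagonal:
Δ⁵: 120  120  120  120  120  120  120  120  120
Δ⁴: 408  528  648  768  888  1008  1128  1248  1368
Δ³: 498  906  1434  2082  2850  3738  4746  5874  7122
Δ²: 272  770  1676  3110  5192  8042  11780  16526  22400
Δ: 78  350  1120  2796  5906  11098  19140  30920  47446
c: 18  96  446  1566  4362  10268  21366  40506  71426

71426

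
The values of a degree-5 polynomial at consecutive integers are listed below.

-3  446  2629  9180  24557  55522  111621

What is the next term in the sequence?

205664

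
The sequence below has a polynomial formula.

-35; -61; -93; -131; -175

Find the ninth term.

-411

Δ: -26  -32  -38  -44
Δ²: -6  -6  -6
Constant second difference = -6, so extend:
-44 − 6 = -50;  -175 − 50 = -225
-50 − 6 = -56;  -225 − 56 = -281
-56 − 6 = -62;  -281 − 62 = -343
-62 − 6 = -68;  -343 − 68 = -411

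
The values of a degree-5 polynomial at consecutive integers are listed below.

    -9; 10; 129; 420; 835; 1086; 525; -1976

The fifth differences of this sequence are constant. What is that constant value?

D1: 19, 119, 291, 415, 251, -561, -2501
D2: 100, 172, 124, -164, -812, -1940
D3: 72, -48, -288, -648, -1128
D4: -120, -240, -360, -480
D5: -120, -120, -120

-120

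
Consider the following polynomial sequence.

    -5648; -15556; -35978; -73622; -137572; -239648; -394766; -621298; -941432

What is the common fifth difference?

D1: -9908, -20422, -37644, -63950, -102076, -155118, -226532, -320134
D2: -10514, -17222, -26306, -38126, -53042, -71414, -93602
D3: -6708, -9084, -11820, -14916, -18372, -22188
D4: -2376, -2736, -3096, -3456, -3816
D5: -360, -360, -360, -360

-360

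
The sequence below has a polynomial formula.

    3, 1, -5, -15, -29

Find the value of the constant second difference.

-4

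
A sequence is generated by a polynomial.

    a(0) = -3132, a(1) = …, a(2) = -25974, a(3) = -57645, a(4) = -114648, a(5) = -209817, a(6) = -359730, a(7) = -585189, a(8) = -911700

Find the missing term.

-10065

Using the last 7 terms:
-31671, -57003, -95169, -149913, -225459, -326511
-25332, -38166, -54744, -75546, -101052
-12834, -16578, -20802, -25506
-3744, -4224, -4704
-480, -480
Constant fifth difference = -480.
Extend backward: -3744 + 480 = -3264;  -12834 + 3264 = -9570;  -25332 + 9570 = -15762;  -31671 + 15762 = -15909;  -25974 + 15909 = -10065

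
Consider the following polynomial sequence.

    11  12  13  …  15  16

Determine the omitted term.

Using the first 3 terms:
First differences: 1, 1
Constant first difference = 1.
Extend forward: 13 + 1 = 14

14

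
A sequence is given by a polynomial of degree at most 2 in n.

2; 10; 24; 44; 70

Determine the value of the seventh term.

140

First differences: 8  14  20  26
Second differences: 6  6  6
The second differences are constant (6).
26 + 6 = 32;  70 + 32 = 102
32 + 6 = 38;  102 + 38 = 140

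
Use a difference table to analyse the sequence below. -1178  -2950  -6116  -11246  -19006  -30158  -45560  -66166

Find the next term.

Δ: -1772, -3166, -5130, -7760, -11152, -15402, -20606
Δ²: -1394, -1964, -2630, -3392, -4250, -5204
Δ³: -570, -666, -762, -858, -954
Δ⁴: -96, -96, -96, -96
Fourth differences constant at -96.
-954 − 96 = -1050;  -5204 − 1050 = -6254;  -20606 − 6254 = -26860;  -66166 − 26860 = -93026

-93026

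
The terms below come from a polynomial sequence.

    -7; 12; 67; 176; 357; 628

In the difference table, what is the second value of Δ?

55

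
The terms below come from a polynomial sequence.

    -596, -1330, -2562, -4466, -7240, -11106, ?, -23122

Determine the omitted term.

-16310

Using the first 6 terms:
D1: -734, -1232, -1904, -2774, -3866
D2: -498, -672, -870, -1092
D3: -174, -198, -222
D4: -24, -24
Constant fourth difference = -24.
Extend forward: -222 − 24 = -246;  -1092 − 246 = -1338;  -3866 − 1338 = -5204;  -11106 − 5204 = -16310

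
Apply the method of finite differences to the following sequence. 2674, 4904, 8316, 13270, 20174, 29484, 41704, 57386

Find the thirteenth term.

First differences: 2230 , 3412 , 4954 , 6904 , 9310 , 12220 , 15682
Second differences: 1182 , 1542 , 1950 , 2406 , 2910 , 3462
Third differences: 360 , 408 , 456 , 504 , 552
Fourth differences: 48 , 48 , 48 , 48
Fourth differences constant at 48.
552 + 48 = 600;  3462 + 600 = 4062;  15682 + 4062 = 19744;  57386 + 19744 = 77130
600 + 48 = 648;  4062 + 648 = 4710;  19744 + 4710 = 24454;  77130 + 24454 = 101584
648 + 48 = 696;  4710 + 696 = 5406;  24454 + 5406 = 29860;  101584 + 29860 = 131444
696 + 48 = 744;  5406 + 744 = 6150;  29860 + 6150 = 36010;  131444 + 36010 = 167454
744 + 48 = 792;  6150 + 792 = 6942;  36010 + 6942 = 42952;  167454 + 42952 = 210406

210406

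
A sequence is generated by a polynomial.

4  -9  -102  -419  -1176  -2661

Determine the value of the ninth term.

Δ: -13, -93, -317, -757, -1485
Δ²: -80, -224, -440, -728
Δ³: -144, -216, -288
Δ⁴: -72, -72
Fourth differences constant at -72.
-288 − 72 = -360;  -728 − 360 = -1088;  -1485 − 1088 = -2573;  -2661 − 2573 = -5234
-360 − 72 = -432;  -1088 − 432 = -1520;  -2573 − 1520 = -4093;  -5234 − 4093 = -9327
-432 − 72 = -504;  -1520 − 504 = -2024;  -4093 − 2024 = -6117;  -9327 − 6117 = -15444

-15444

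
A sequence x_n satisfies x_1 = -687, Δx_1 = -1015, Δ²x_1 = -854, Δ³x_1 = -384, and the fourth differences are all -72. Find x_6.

-18502

Build the table forward from the leading diagonal:
Δ⁴: -72, -72, -72, -72, -72, -72
Δ³: -384, -456, -528, -600, -672, -744
Δ²: -854, -1238, -1694, -2222, -2822, -3494
Δ: -1015, -1869, -3107, -4801, -7023, -9845
x: -687, -1702, -3571, -6678, -11479, -18502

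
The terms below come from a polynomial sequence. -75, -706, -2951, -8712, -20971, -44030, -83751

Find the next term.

Δ: -631 , -2245 , -5761 , -12259 , -23059 , -39721
Δ²: -1614 , -3516 , -6498 , -10800 , -16662
Δ³: -1902 , -2982 , -4302 , -5862
Δ⁴: -1080 , -1320 , -1560
Δ⁵: -240 , -240
The fifth differences are constant (-240).
-1560 − 240 = -1800;  -5862 − 1800 = -7662;  -16662 − 7662 = -24324;  -39721 − 24324 = -64045;  -83751 − 64045 = -147796

-147796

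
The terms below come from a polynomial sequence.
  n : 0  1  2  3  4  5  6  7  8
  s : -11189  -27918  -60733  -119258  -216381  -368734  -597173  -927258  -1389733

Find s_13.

First differences: -16729, -32815, -58525, -97123, -152353, -228439, -330085, -462475
Second differences: -16086, -25710, -38598, -55230, -76086, -101646, -132390
Third differences: -9624, -12888, -16632, -20856, -25560, -30744
Fourth differences: -3264, -3744, -4224, -4704, -5184
Fifth differences: -480, -480, -480, -480
The fifth differences are constant (-480).
-5184 − 480 = -5664;  -30744 − 5664 = -36408;  -132390 − 36408 = -168798;  -462475 − 168798 = -631273;  -1389733 − 631273 = -2021006
-5664 − 480 = -6144;  -36408 − 6144 = -42552;  -168798 − 42552 = -211350;  -631273 − 211350 = -842623;  -2021006 − 842623 = -2863629
-6144 − 480 = -6624;  -42552 − 6624 = -49176;  -211350 − 49176 = -260526;  -842623 − 260526 = -1103149;  -2863629 − 1103149 = -3966778
-6624 − 480 = -7104;  -49176 − 7104 = -56280;  -260526 − 56280 = -316806;  -1103149 − 316806 = -1419955;  -3966778 − 1419955 = -5386733
-7104 − 480 = -7584;  -56280 − 7584 = -63864;  -316806 − 63864 = -380670;  -1419955 − 380670 = -1800625;  -5386733 − 1800625 = -7187358

-7187358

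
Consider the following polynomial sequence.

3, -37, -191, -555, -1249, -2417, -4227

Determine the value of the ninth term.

-40, -154, -364, -694, -1168, -1810
-114, -210, -330, -474, -642
-96, -120, -144, -168
-24, -24, -24
The fourth differences are constant (-24).
-168 − 24 = -192;  -642 − 192 = -834;  -1810 − 834 = -2644;  -4227 − 2644 = -6871
-192 − 24 = -216;  -834 − 216 = -1050;  -2644 − 1050 = -3694;  -6871 − 3694 = -10565

-10565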